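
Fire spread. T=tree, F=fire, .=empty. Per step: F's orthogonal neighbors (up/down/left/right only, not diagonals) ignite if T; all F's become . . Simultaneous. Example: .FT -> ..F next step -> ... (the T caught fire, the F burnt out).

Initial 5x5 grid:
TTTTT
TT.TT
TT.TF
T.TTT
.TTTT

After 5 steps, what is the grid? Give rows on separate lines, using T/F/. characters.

Step 1: 3 trees catch fire, 1 burn out
  TTTTT
  TT.TF
  TT.F.
  T.TTF
  .TTTT
Step 2: 4 trees catch fire, 3 burn out
  TTTTF
  TT.F.
  TT...
  T.TF.
  .TTTF
Step 3: 3 trees catch fire, 4 burn out
  TTTF.
  TT...
  TT...
  T.F..
  .TTF.
Step 4: 2 trees catch fire, 3 burn out
  TTF..
  TT...
  TT...
  T....
  .TF..
Step 5: 2 trees catch fire, 2 burn out
  TF...
  TT...
  TT...
  T....
  .F...

TF...
TT...
TT...
T....
.F...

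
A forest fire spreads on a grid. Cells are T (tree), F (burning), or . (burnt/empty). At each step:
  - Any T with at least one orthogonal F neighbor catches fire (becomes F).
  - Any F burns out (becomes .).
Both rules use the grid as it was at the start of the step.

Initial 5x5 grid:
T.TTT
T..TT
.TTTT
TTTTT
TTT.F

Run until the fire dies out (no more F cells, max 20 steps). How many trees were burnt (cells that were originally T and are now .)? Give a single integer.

Step 1: +1 fires, +1 burnt (F count now 1)
Step 2: +2 fires, +1 burnt (F count now 2)
Step 3: +3 fires, +2 burnt (F count now 3)
Step 4: +5 fires, +3 burnt (F count now 5)
Step 5: +4 fires, +5 burnt (F count now 4)
Step 6: +2 fires, +4 burnt (F count now 2)
Step 7: +0 fires, +2 burnt (F count now 0)
Fire out after step 7
Initially T: 19, now '.': 23
Total burnt (originally-T cells now '.'): 17

Answer: 17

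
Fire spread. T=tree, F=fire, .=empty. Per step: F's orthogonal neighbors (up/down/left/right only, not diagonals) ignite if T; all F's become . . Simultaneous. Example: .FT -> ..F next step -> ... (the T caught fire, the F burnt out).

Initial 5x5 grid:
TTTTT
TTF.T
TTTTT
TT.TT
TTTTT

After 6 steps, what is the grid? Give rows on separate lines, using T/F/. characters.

Step 1: 3 trees catch fire, 1 burn out
  TTFTT
  TF..T
  TTFTT
  TT.TT
  TTTTT
Step 2: 5 trees catch fire, 3 burn out
  TF.FT
  F...T
  TF.FT
  TT.TT
  TTTTT
Step 3: 6 trees catch fire, 5 burn out
  F...F
  ....T
  F...F
  TF.FT
  TTTTT
Step 4: 5 trees catch fire, 6 burn out
  .....
  ....F
  .....
  F...F
  TFTFT
Step 5: 3 trees catch fire, 5 burn out
  .....
  .....
  .....
  .....
  F.F.F
Step 6: 0 trees catch fire, 3 burn out
  .....
  .....
  .....
  .....
  .....

.....
.....
.....
.....
.....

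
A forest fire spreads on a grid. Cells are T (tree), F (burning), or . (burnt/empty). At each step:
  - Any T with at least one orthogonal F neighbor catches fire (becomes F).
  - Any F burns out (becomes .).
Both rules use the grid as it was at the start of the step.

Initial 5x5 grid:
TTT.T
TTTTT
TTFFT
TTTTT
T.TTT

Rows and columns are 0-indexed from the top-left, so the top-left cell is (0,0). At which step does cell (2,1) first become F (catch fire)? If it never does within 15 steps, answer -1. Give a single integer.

Step 1: cell (2,1)='F' (+6 fires, +2 burnt)
  -> target ignites at step 1
Step 2: cell (2,1)='.' (+8 fires, +6 burnt)
Step 3: cell (2,1)='.' (+5 fires, +8 burnt)
Step 4: cell (2,1)='.' (+2 fires, +5 burnt)
Step 5: cell (2,1)='.' (+0 fires, +2 burnt)
  fire out at step 5

1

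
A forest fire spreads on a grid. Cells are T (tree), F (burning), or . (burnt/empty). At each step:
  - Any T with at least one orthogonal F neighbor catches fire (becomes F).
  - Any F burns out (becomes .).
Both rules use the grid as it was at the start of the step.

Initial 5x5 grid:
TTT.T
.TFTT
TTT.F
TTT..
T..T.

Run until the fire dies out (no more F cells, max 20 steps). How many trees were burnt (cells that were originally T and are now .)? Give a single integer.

Answer: 14

Derivation:
Step 1: +5 fires, +2 burnt (F count now 5)
Step 2: +4 fires, +5 burnt (F count now 4)
Step 3: +3 fires, +4 burnt (F count now 3)
Step 4: +1 fires, +3 burnt (F count now 1)
Step 5: +1 fires, +1 burnt (F count now 1)
Step 6: +0 fires, +1 burnt (F count now 0)
Fire out after step 6
Initially T: 15, now '.': 24
Total burnt (originally-T cells now '.'): 14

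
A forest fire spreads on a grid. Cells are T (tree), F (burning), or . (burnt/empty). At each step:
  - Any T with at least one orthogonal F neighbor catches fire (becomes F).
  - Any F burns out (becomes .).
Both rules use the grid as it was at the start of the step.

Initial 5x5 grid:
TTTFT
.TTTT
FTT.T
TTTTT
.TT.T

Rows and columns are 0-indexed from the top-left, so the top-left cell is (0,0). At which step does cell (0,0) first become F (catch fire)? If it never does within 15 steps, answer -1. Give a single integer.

Step 1: cell (0,0)='T' (+5 fires, +2 burnt)
Step 2: cell (0,0)='T' (+6 fires, +5 burnt)
Step 3: cell (0,0)='F' (+4 fires, +6 burnt)
  -> target ignites at step 3
Step 4: cell (0,0)='.' (+3 fires, +4 burnt)
Step 5: cell (0,0)='.' (+1 fires, +3 burnt)
Step 6: cell (0,0)='.' (+0 fires, +1 burnt)
  fire out at step 6

3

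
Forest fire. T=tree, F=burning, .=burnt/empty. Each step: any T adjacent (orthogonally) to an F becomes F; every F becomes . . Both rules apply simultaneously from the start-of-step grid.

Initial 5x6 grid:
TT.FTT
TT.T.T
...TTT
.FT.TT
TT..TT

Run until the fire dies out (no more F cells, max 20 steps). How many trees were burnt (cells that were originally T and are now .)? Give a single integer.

Step 1: +4 fires, +2 burnt (F count now 4)
Step 2: +3 fires, +4 burnt (F count now 3)
Step 3: +2 fires, +3 burnt (F count now 2)
Step 4: +2 fires, +2 burnt (F count now 2)
Step 5: +2 fires, +2 burnt (F count now 2)
Step 6: +1 fires, +2 burnt (F count now 1)
Step 7: +0 fires, +1 burnt (F count now 0)
Fire out after step 7
Initially T: 18, now '.': 26
Total burnt (originally-T cells now '.'): 14

Answer: 14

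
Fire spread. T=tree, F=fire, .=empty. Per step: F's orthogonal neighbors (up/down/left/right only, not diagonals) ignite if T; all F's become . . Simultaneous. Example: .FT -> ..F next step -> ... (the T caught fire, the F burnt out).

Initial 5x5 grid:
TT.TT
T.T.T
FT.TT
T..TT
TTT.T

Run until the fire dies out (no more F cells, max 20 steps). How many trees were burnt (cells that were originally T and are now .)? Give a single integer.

Answer: 8

Derivation:
Step 1: +3 fires, +1 burnt (F count now 3)
Step 2: +2 fires, +3 burnt (F count now 2)
Step 3: +2 fires, +2 burnt (F count now 2)
Step 4: +1 fires, +2 burnt (F count now 1)
Step 5: +0 fires, +1 burnt (F count now 0)
Fire out after step 5
Initially T: 17, now '.': 16
Total burnt (originally-T cells now '.'): 8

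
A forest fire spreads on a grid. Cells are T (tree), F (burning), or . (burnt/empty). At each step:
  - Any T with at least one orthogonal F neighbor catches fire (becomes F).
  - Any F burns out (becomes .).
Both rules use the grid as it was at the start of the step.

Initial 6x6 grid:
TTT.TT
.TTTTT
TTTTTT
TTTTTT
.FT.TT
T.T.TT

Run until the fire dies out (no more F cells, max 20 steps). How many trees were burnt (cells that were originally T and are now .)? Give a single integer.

Step 1: +2 fires, +1 burnt (F count now 2)
Step 2: +4 fires, +2 burnt (F count now 4)
Step 3: +4 fires, +4 burnt (F count now 4)
Step 4: +4 fires, +4 burnt (F count now 4)
Step 5: +6 fires, +4 burnt (F count now 6)
Step 6: +4 fires, +6 burnt (F count now 4)
Step 7: +3 fires, +4 burnt (F count now 3)
Step 8: +1 fires, +3 burnt (F count now 1)
Step 9: +0 fires, +1 burnt (F count now 0)
Fire out after step 9
Initially T: 29, now '.': 35
Total burnt (originally-T cells now '.'): 28

Answer: 28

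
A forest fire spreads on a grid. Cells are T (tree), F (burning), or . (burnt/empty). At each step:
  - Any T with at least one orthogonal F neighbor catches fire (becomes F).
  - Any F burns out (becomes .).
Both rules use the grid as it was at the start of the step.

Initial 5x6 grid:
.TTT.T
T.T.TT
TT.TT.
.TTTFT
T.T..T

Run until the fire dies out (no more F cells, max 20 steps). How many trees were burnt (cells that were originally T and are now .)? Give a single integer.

Step 1: +3 fires, +1 burnt (F count now 3)
Step 2: +4 fires, +3 burnt (F count now 4)
Step 3: +3 fires, +4 burnt (F count now 3)
Step 4: +2 fires, +3 burnt (F count now 2)
Step 5: +1 fires, +2 burnt (F count now 1)
Step 6: +1 fires, +1 burnt (F count now 1)
Step 7: +0 fires, +1 burnt (F count now 0)
Fire out after step 7
Initially T: 19, now '.': 25
Total burnt (originally-T cells now '.'): 14

Answer: 14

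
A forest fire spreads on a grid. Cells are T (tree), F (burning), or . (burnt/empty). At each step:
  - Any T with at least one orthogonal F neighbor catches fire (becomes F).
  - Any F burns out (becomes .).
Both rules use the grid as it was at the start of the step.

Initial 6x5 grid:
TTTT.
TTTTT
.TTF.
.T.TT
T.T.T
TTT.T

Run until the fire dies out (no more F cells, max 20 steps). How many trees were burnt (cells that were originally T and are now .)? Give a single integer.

Answer: 16

Derivation:
Step 1: +3 fires, +1 burnt (F count now 3)
Step 2: +5 fires, +3 burnt (F count now 5)
Step 3: +4 fires, +5 burnt (F count now 4)
Step 4: +3 fires, +4 burnt (F count now 3)
Step 5: +1 fires, +3 burnt (F count now 1)
Step 6: +0 fires, +1 burnt (F count now 0)
Fire out after step 6
Initially T: 21, now '.': 25
Total burnt (originally-T cells now '.'): 16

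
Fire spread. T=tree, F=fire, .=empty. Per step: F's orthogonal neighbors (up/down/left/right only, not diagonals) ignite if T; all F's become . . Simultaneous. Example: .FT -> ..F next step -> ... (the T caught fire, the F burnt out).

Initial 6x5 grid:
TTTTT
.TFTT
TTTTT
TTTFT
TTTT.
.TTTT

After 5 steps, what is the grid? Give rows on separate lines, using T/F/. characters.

Step 1: 8 trees catch fire, 2 burn out
  TTFTT
  .F.FT
  TTFFT
  TTF.F
  TTTF.
  .TTTT
Step 2: 8 trees catch fire, 8 burn out
  TF.FT
  ....F
  TF..F
  TF...
  TTF..
  .TTFT
Step 3: 7 trees catch fire, 8 burn out
  F...F
  .....
  F....
  F....
  TF...
  .TF.F
Step 4: 2 trees catch fire, 7 burn out
  .....
  .....
  .....
  .....
  F....
  .F...
Step 5: 0 trees catch fire, 2 burn out
  .....
  .....
  .....
  .....
  .....
  .....

.....
.....
.....
.....
.....
.....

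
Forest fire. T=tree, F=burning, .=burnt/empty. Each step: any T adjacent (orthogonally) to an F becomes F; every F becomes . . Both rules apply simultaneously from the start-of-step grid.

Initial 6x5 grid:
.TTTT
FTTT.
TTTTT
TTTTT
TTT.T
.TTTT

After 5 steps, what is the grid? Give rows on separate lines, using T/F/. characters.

Step 1: 2 trees catch fire, 1 burn out
  .TTTT
  .FTT.
  FTTTT
  TTTTT
  TTT.T
  .TTTT
Step 2: 4 trees catch fire, 2 burn out
  .FTTT
  ..FT.
  .FTTT
  FTTTT
  TTT.T
  .TTTT
Step 3: 5 trees catch fire, 4 burn out
  ..FTT
  ...F.
  ..FTT
  .FTTT
  FTT.T
  .TTTT
Step 4: 4 trees catch fire, 5 burn out
  ...FT
  .....
  ...FT
  ..FTT
  .FT.T
  .TTTT
Step 5: 5 trees catch fire, 4 burn out
  ....F
  .....
  ....F
  ...FT
  ..F.T
  .FTTT

....F
.....
....F
...FT
..F.T
.FTTT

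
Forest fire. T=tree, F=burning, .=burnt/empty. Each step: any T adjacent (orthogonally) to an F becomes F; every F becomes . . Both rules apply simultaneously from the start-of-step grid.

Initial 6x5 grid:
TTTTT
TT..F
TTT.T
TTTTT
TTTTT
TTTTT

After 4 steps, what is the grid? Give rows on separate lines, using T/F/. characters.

Step 1: 2 trees catch fire, 1 burn out
  TTTTF
  TT...
  TTT.F
  TTTTT
  TTTTT
  TTTTT
Step 2: 2 trees catch fire, 2 burn out
  TTTF.
  TT...
  TTT..
  TTTTF
  TTTTT
  TTTTT
Step 3: 3 trees catch fire, 2 burn out
  TTF..
  TT...
  TTT..
  TTTF.
  TTTTF
  TTTTT
Step 4: 4 trees catch fire, 3 burn out
  TF...
  TT...
  TTT..
  TTF..
  TTTF.
  TTTTF

TF...
TT...
TTT..
TTF..
TTTF.
TTTTF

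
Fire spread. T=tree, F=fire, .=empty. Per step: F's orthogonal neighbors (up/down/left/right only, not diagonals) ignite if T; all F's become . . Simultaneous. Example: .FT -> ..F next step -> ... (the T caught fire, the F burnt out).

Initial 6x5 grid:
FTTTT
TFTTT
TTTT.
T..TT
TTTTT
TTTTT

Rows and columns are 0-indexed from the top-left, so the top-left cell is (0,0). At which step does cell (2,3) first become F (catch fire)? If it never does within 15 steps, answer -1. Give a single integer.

Step 1: cell (2,3)='T' (+4 fires, +2 burnt)
Step 2: cell (2,3)='T' (+4 fires, +4 burnt)
Step 3: cell (2,3)='F' (+4 fires, +4 burnt)
  -> target ignites at step 3
Step 4: cell (2,3)='.' (+3 fires, +4 burnt)
Step 5: cell (2,3)='.' (+4 fires, +3 burnt)
Step 6: cell (2,3)='.' (+4 fires, +4 burnt)
Step 7: cell (2,3)='.' (+2 fires, +4 burnt)
Step 8: cell (2,3)='.' (+0 fires, +2 burnt)
  fire out at step 8

3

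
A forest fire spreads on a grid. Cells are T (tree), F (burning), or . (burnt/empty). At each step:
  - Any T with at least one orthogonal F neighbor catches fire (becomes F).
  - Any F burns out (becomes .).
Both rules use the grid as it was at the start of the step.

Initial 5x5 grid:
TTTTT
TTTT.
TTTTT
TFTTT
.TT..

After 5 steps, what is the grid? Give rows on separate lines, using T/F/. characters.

Step 1: 4 trees catch fire, 1 burn out
  TTTTT
  TTTT.
  TFTTT
  F.FTT
  .FT..
Step 2: 5 trees catch fire, 4 burn out
  TTTTT
  TFTT.
  F.FTT
  ...FT
  ..F..
Step 3: 5 trees catch fire, 5 burn out
  TFTTT
  F.FT.
  ...FT
  ....F
  .....
Step 4: 4 trees catch fire, 5 burn out
  F.FTT
  ...F.
  ....F
  .....
  .....
Step 5: 1 trees catch fire, 4 burn out
  ...FT
  .....
  .....
  .....
  .....

...FT
.....
.....
.....
.....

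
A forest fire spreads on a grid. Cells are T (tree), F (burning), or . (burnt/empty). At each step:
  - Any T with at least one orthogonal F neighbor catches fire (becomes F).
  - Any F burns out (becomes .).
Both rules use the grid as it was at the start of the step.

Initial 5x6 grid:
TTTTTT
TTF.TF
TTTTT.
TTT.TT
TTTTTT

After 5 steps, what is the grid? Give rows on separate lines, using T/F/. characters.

Step 1: 5 trees catch fire, 2 burn out
  TTFTTF
  TF..F.
  TTFTT.
  TTT.TT
  TTTTTT
Step 2: 8 trees catch fire, 5 burn out
  TF.FF.
  F.....
  TF.FF.
  TTF.TT
  TTTTTT
Step 3: 5 trees catch fire, 8 burn out
  F.....
  ......
  F.....
  TF..FT
  TTFTTT
Step 4: 5 trees catch fire, 5 burn out
  ......
  ......
  ......
  F....F
  TF.FFT
Step 5: 2 trees catch fire, 5 burn out
  ......
  ......
  ......
  ......
  F....F

......
......
......
......
F....F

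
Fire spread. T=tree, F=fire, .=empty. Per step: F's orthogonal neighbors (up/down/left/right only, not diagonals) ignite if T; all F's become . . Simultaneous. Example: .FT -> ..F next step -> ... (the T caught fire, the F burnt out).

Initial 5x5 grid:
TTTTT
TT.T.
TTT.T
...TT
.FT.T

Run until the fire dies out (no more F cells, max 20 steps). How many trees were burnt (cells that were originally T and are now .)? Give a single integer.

Answer: 1

Derivation:
Step 1: +1 fires, +1 burnt (F count now 1)
Step 2: +0 fires, +1 burnt (F count now 0)
Fire out after step 2
Initially T: 16, now '.': 10
Total burnt (originally-T cells now '.'): 1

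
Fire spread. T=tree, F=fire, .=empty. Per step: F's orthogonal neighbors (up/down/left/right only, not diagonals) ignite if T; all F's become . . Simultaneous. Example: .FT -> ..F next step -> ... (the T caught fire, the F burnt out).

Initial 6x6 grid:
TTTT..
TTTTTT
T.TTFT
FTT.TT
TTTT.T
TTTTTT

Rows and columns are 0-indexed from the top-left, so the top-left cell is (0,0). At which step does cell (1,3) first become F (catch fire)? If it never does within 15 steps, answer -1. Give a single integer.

Step 1: cell (1,3)='T' (+7 fires, +2 burnt)
Step 2: cell (1,3)='F' (+8 fires, +7 burnt)
  -> target ignites at step 2
Step 3: cell (1,3)='.' (+7 fires, +8 burnt)
Step 4: cell (1,3)='.' (+5 fires, +7 burnt)
Step 5: cell (1,3)='.' (+2 fires, +5 burnt)
Step 6: cell (1,3)='.' (+0 fires, +2 burnt)
  fire out at step 6

2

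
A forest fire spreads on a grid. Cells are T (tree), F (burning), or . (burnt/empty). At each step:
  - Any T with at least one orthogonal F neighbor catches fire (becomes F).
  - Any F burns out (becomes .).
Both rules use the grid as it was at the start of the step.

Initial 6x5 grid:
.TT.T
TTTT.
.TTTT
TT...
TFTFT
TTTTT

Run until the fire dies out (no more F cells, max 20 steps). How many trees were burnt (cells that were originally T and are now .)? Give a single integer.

Answer: 20

Derivation:
Step 1: +6 fires, +2 burnt (F count now 6)
Step 2: +5 fires, +6 burnt (F count now 5)
Step 3: +2 fires, +5 burnt (F count now 2)
Step 4: +4 fires, +2 burnt (F count now 4)
Step 5: +3 fires, +4 burnt (F count now 3)
Step 6: +0 fires, +3 burnt (F count now 0)
Fire out after step 6
Initially T: 21, now '.': 29
Total burnt (originally-T cells now '.'): 20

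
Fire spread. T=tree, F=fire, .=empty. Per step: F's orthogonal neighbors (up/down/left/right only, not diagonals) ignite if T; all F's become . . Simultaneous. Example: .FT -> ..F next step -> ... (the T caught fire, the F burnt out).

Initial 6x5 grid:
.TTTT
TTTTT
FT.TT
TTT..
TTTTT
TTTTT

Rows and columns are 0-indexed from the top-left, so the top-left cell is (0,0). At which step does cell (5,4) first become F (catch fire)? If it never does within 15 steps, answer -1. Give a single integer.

Step 1: cell (5,4)='T' (+3 fires, +1 burnt)
Step 2: cell (5,4)='T' (+3 fires, +3 burnt)
Step 3: cell (5,4)='T' (+5 fires, +3 burnt)
Step 4: cell (5,4)='T' (+4 fires, +5 burnt)
Step 5: cell (5,4)='T' (+5 fires, +4 burnt)
Step 6: cell (5,4)='T' (+4 fires, +5 burnt)
Step 7: cell (5,4)='F' (+1 fires, +4 burnt)
  -> target ignites at step 7
Step 8: cell (5,4)='.' (+0 fires, +1 burnt)
  fire out at step 8

7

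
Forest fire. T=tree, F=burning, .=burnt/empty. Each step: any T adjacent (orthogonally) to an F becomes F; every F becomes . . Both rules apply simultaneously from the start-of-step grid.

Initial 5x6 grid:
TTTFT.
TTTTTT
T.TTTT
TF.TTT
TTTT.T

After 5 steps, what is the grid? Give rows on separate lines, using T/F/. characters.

Step 1: 5 trees catch fire, 2 burn out
  TTF.F.
  TTTFTT
  T.TTTT
  F..TTT
  TFTT.T
Step 2: 7 trees catch fire, 5 burn out
  TF....
  TTF.FT
  F.TFTT
  ...TTT
  F.FT.T
Step 3: 8 trees catch fire, 7 burn out
  F.....
  FF...F
  ..F.FT
  ...FTT
  ...F.T
Step 4: 2 trees catch fire, 8 burn out
  ......
  ......
  .....F
  ....FT
  .....T
Step 5: 1 trees catch fire, 2 burn out
  ......
  ......
  ......
  .....F
  .....T

......
......
......
.....F
.....T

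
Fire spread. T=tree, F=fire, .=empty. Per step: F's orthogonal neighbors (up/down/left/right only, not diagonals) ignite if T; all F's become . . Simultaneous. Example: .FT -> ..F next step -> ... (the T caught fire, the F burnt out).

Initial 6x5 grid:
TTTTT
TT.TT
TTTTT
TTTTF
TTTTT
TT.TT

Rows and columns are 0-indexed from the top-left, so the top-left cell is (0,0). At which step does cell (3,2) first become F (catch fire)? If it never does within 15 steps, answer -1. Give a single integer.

Step 1: cell (3,2)='T' (+3 fires, +1 burnt)
Step 2: cell (3,2)='F' (+5 fires, +3 burnt)
  -> target ignites at step 2
Step 3: cell (3,2)='.' (+6 fires, +5 burnt)
Step 4: cell (3,2)='.' (+4 fires, +6 burnt)
Step 5: cell (3,2)='.' (+5 fires, +4 burnt)
Step 6: cell (3,2)='.' (+3 fires, +5 burnt)
Step 7: cell (3,2)='.' (+1 fires, +3 burnt)
Step 8: cell (3,2)='.' (+0 fires, +1 burnt)
  fire out at step 8

2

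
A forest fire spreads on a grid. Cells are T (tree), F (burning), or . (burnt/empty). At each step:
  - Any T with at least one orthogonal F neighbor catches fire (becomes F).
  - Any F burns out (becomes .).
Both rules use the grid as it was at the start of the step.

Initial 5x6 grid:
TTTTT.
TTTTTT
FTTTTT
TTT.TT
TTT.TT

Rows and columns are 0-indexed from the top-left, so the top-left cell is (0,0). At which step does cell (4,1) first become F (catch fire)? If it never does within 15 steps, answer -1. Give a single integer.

Step 1: cell (4,1)='T' (+3 fires, +1 burnt)
Step 2: cell (4,1)='T' (+5 fires, +3 burnt)
Step 3: cell (4,1)='F' (+5 fires, +5 burnt)
  -> target ignites at step 3
Step 4: cell (4,1)='.' (+4 fires, +5 burnt)
Step 5: cell (4,1)='.' (+4 fires, +4 burnt)
Step 6: cell (4,1)='.' (+4 fires, +4 burnt)
Step 7: cell (4,1)='.' (+1 fires, +4 burnt)
Step 8: cell (4,1)='.' (+0 fires, +1 burnt)
  fire out at step 8

3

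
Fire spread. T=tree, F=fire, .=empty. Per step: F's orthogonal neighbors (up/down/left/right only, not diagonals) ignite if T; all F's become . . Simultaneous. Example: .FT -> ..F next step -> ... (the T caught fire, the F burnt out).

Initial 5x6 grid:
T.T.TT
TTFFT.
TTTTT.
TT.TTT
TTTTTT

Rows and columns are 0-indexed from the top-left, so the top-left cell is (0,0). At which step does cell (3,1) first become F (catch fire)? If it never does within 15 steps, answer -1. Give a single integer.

Step 1: cell (3,1)='T' (+5 fires, +2 burnt)
Step 2: cell (3,1)='T' (+5 fires, +5 burnt)
Step 3: cell (3,1)='F' (+6 fires, +5 burnt)
  -> target ignites at step 3
Step 4: cell (3,1)='.' (+5 fires, +6 burnt)
Step 5: cell (3,1)='.' (+2 fires, +5 burnt)
Step 6: cell (3,1)='.' (+0 fires, +2 burnt)
  fire out at step 6

3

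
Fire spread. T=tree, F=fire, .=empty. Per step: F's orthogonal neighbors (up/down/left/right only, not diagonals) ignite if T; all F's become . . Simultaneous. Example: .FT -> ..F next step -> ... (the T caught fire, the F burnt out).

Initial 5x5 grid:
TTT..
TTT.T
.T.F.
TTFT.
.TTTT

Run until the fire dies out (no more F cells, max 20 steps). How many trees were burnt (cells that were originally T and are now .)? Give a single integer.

Step 1: +3 fires, +2 burnt (F count now 3)
Step 2: +4 fires, +3 burnt (F count now 4)
Step 3: +2 fires, +4 burnt (F count now 2)
Step 4: +3 fires, +2 burnt (F count now 3)
Step 5: +2 fires, +3 burnt (F count now 2)
Step 6: +0 fires, +2 burnt (F count now 0)
Fire out after step 6
Initially T: 15, now '.': 24
Total burnt (originally-T cells now '.'): 14

Answer: 14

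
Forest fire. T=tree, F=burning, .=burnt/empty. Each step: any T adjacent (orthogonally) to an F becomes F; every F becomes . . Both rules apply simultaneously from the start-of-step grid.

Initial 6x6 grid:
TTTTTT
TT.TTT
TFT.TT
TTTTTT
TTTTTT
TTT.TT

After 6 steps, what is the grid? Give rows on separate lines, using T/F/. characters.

Step 1: 4 trees catch fire, 1 burn out
  TTTTTT
  TF.TTT
  F.F.TT
  TFTTTT
  TTTTTT
  TTT.TT
Step 2: 5 trees catch fire, 4 burn out
  TFTTTT
  F..TTT
  ....TT
  F.FTTT
  TFTTTT
  TTT.TT
Step 3: 6 trees catch fire, 5 burn out
  F.FTTT
  ...TTT
  ....TT
  ...FTT
  F.FTTT
  TFT.TT
Step 4: 5 trees catch fire, 6 burn out
  ...FTT
  ...TTT
  ....TT
  ....FT
  ...FTT
  F.F.TT
Step 5: 5 trees catch fire, 5 burn out
  ....FT
  ...FTT
  ....FT
  .....F
  ....FT
  ....TT
Step 6: 5 trees catch fire, 5 burn out
  .....F
  ....FT
  .....F
  ......
  .....F
  ....FT

.....F
....FT
.....F
......
.....F
....FT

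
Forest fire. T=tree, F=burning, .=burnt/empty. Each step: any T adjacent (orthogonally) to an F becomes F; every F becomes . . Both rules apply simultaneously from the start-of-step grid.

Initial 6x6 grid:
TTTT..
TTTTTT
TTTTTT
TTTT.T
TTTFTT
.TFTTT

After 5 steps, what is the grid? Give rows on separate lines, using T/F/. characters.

Step 1: 5 trees catch fire, 2 burn out
  TTTT..
  TTTTTT
  TTTTTT
  TTTF.T
  TTF.FT
  .F.FTT
Step 2: 5 trees catch fire, 5 burn out
  TTTT..
  TTTTTT
  TTTFTT
  TTF..T
  TF...F
  ....FT
Step 3: 7 trees catch fire, 5 burn out
  TTTT..
  TTTFTT
  TTF.FT
  TF...F
  F.....
  .....F
Step 4: 6 trees catch fire, 7 burn out
  TTTF..
  TTF.FT
  TF...F
  F.....
  ......
  ......
Step 5: 4 trees catch fire, 6 burn out
  TTF...
  TF...F
  F.....
  ......
  ......
  ......

TTF...
TF...F
F.....
......
......
......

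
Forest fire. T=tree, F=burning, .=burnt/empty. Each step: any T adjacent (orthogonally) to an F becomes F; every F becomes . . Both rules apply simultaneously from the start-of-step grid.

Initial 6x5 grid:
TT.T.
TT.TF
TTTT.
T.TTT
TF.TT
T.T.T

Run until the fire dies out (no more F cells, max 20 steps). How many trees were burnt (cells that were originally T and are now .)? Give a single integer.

Step 1: +2 fires, +2 burnt (F count now 2)
Step 2: +4 fires, +2 burnt (F count now 4)
Step 3: +3 fires, +4 burnt (F count now 3)
Step 4: +5 fires, +3 burnt (F count now 5)
Step 5: +3 fires, +5 burnt (F count now 3)
Step 6: +2 fires, +3 burnt (F count now 2)
Step 7: +0 fires, +2 burnt (F count now 0)
Fire out after step 7
Initially T: 20, now '.': 29
Total burnt (originally-T cells now '.'): 19

Answer: 19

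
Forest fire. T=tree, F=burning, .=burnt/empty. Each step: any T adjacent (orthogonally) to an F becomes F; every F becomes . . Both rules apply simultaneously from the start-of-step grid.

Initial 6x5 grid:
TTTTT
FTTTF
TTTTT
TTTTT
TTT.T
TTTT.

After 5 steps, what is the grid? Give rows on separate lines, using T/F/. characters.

Step 1: 6 trees catch fire, 2 burn out
  FTTTF
  .FTF.
  FTTTF
  TTTTT
  TTT.T
  TTTT.
Step 2: 7 trees catch fire, 6 burn out
  .FTF.
  ..F..
  .FTF.
  FTTTF
  TTT.T
  TTTT.
Step 3: 6 trees catch fire, 7 burn out
  ..F..
  .....
  ..F..
  .FTF.
  FTT.F
  TTTT.
Step 4: 3 trees catch fire, 6 burn out
  .....
  .....
  .....
  ..F..
  .FT..
  FTTT.
Step 5: 2 trees catch fire, 3 burn out
  .....
  .....
  .....
  .....
  ..F..
  .FTT.

.....
.....
.....
.....
..F..
.FTT.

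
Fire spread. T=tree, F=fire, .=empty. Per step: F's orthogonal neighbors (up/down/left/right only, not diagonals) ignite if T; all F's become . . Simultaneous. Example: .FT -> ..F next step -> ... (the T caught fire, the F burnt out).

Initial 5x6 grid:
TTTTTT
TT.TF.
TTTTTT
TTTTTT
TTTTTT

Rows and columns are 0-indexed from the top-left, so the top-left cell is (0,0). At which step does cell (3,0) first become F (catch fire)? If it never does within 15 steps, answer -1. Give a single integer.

Step 1: cell (3,0)='T' (+3 fires, +1 burnt)
Step 2: cell (3,0)='T' (+5 fires, +3 burnt)
Step 3: cell (3,0)='T' (+5 fires, +5 burnt)
Step 4: cell (3,0)='T' (+5 fires, +5 burnt)
Step 5: cell (3,0)='T' (+5 fires, +5 burnt)
Step 6: cell (3,0)='F' (+3 fires, +5 burnt)
  -> target ignites at step 6
Step 7: cell (3,0)='.' (+1 fires, +3 burnt)
Step 8: cell (3,0)='.' (+0 fires, +1 burnt)
  fire out at step 8

6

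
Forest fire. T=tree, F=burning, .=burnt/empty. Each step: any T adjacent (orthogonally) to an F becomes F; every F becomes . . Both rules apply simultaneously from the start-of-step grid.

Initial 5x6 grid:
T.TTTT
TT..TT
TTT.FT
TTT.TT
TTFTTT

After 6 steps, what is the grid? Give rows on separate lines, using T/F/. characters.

Step 1: 6 trees catch fire, 2 burn out
  T.TTTT
  TT..FT
  TTT..F
  TTF.FT
  TF.FTT
Step 2: 7 trees catch fire, 6 burn out
  T.TTFT
  TT...F
  TTF...
  TF...F
  F...FT
Step 3: 5 trees catch fire, 7 burn out
  T.TF.F
  TT....
  TF....
  F.....
  .....F
Step 4: 3 trees catch fire, 5 burn out
  T.F...
  TF....
  F.....
  ......
  ......
Step 5: 1 trees catch fire, 3 burn out
  T.....
  F.....
  ......
  ......
  ......
Step 6: 1 trees catch fire, 1 burn out
  F.....
  ......
  ......
  ......
  ......

F.....
......
......
......
......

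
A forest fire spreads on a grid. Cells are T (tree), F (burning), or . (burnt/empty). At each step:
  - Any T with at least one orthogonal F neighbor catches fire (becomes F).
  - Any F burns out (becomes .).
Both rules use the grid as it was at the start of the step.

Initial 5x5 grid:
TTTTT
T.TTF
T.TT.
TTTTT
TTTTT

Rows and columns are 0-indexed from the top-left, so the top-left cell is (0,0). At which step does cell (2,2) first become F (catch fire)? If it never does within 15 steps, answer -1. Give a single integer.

Step 1: cell (2,2)='T' (+2 fires, +1 burnt)
Step 2: cell (2,2)='T' (+3 fires, +2 burnt)
Step 3: cell (2,2)='F' (+3 fires, +3 burnt)
  -> target ignites at step 3
Step 4: cell (2,2)='.' (+4 fires, +3 burnt)
Step 5: cell (2,2)='.' (+4 fires, +4 burnt)
Step 6: cell (2,2)='.' (+3 fires, +4 burnt)
Step 7: cell (2,2)='.' (+2 fires, +3 burnt)
Step 8: cell (2,2)='.' (+0 fires, +2 burnt)
  fire out at step 8

3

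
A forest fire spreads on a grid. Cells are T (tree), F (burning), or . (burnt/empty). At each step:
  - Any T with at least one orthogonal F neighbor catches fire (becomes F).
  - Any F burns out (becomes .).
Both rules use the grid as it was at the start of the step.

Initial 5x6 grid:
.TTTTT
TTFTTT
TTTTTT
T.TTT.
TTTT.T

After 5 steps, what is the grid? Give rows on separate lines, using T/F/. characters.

Step 1: 4 trees catch fire, 1 burn out
  .TFTTT
  TF.FTT
  TTFTTT
  T.TTT.
  TTTT.T
Step 2: 7 trees catch fire, 4 burn out
  .F.FTT
  F...FT
  TF.FTT
  T.FTT.
  TTTT.T
Step 3: 6 trees catch fire, 7 burn out
  ....FT
  .....F
  F...FT
  T..FT.
  TTFT.T
Step 4: 6 trees catch fire, 6 burn out
  .....F
  ......
  .....F
  F...F.
  TF.F.T
Step 5: 1 trees catch fire, 6 burn out
  ......
  ......
  ......
  ......
  F....T

......
......
......
......
F....T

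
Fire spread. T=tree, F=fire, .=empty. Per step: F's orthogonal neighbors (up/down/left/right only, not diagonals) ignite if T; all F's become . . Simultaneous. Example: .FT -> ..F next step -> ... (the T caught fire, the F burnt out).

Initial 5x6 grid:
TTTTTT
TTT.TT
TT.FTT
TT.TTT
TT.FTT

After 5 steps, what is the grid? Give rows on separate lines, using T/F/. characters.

Step 1: 3 trees catch fire, 2 burn out
  TTTTTT
  TTT.TT
  TT..FT
  TT.FTT
  TT..FT
Step 2: 4 trees catch fire, 3 burn out
  TTTTTT
  TTT.FT
  TT...F
  TT..FT
  TT...F
Step 3: 3 trees catch fire, 4 burn out
  TTTTFT
  TTT..F
  TT....
  TT...F
  TT....
Step 4: 2 trees catch fire, 3 burn out
  TTTF.F
  TTT...
  TT....
  TT....
  TT....
Step 5: 1 trees catch fire, 2 burn out
  TTF...
  TTT...
  TT....
  TT....
  TT....

TTF...
TTT...
TT....
TT....
TT....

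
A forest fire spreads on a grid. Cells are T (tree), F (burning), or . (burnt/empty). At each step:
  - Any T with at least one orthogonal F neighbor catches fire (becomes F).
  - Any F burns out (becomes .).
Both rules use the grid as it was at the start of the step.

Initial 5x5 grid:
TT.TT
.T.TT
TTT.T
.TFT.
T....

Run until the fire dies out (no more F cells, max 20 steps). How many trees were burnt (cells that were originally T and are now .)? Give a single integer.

Answer: 8

Derivation:
Step 1: +3 fires, +1 burnt (F count now 3)
Step 2: +1 fires, +3 burnt (F count now 1)
Step 3: +2 fires, +1 burnt (F count now 2)
Step 4: +1 fires, +2 burnt (F count now 1)
Step 5: +1 fires, +1 burnt (F count now 1)
Step 6: +0 fires, +1 burnt (F count now 0)
Fire out after step 6
Initially T: 14, now '.': 19
Total burnt (originally-T cells now '.'): 8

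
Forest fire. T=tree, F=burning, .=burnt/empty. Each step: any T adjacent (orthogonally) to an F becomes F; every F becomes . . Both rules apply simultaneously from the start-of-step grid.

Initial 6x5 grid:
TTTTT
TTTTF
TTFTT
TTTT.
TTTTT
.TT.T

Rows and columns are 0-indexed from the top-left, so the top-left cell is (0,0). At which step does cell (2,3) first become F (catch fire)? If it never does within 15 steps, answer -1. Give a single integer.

Step 1: cell (2,3)='F' (+7 fires, +2 burnt)
  -> target ignites at step 1
Step 2: cell (2,3)='.' (+7 fires, +7 burnt)
Step 3: cell (2,3)='.' (+6 fires, +7 burnt)
Step 4: cell (2,3)='.' (+4 fires, +6 burnt)
Step 5: cell (2,3)='.' (+1 fires, +4 burnt)
Step 6: cell (2,3)='.' (+0 fires, +1 burnt)
  fire out at step 6

1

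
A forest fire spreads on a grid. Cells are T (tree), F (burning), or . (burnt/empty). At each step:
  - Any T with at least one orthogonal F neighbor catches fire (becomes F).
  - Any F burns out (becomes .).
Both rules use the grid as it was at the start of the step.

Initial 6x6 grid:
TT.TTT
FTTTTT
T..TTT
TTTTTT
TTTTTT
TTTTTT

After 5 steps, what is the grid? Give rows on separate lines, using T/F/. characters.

Step 1: 3 trees catch fire, 1 burn out
  FT.TTT
  .FTTTT
  F..TTT
  TTTTTT
  TTTTTT
  TTTTTT
Step 2: 3 trees catch fire, 3 burn out
  .F.TTT
  ..FTTT
  ...TTT
  FTTTTT
  TTTTTT
  TTTTTT
Step 3: 3 trees catch fire, 3 burn out
  ...TTT
  ...FTT
  ...TTT
  .FTTTT
  FTTTTT
  TTTTTT
Step 4: 6 trees catch fire, 3 burn out
  ...FTT
  ....FT
  ...FTT
  ..FTTT
  .FTTTT
  FTTTTT
Step 5: 6 trees catch fire, 6 burn out
  ....FT
  .....F
  ....FT
  ...FTT
  ..FTTT
  .FTTTT

....FT
.....F
....FT
...FTT
..FTTT
.FTTTT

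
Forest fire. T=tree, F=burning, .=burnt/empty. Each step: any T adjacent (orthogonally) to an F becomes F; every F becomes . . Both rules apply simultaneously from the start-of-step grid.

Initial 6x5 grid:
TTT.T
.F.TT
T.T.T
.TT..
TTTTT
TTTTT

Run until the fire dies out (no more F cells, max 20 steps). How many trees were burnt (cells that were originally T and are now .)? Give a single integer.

Answer: 3

Derivation:
Step 1: +1 fires, +1 burnt (F count now 1)
Step 2: +2 fires, +1 burnt (F count now 2)
Step 3: +0 fires, +2 burnt (F count now 0)
Fire out after step 3
Initially T: 21, now '.': 12
Total burnt (originally-T cells now '.'): 3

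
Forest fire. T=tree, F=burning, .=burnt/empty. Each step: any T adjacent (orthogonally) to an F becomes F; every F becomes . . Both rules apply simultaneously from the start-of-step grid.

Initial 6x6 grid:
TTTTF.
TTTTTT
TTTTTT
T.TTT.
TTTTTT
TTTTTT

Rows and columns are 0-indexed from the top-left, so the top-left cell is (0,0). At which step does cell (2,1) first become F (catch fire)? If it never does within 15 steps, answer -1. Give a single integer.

Step 1: cell (2,1)='T' (+2 fires, +1 burnt)
Step 2: cell (2,1)='T' (+4 fires, +2 burnt)
Step 3: cell (2,1)='T' (+5 fires, +4 burnt)
Step 4: cell (2,1)='T' (+5 fires, +5 burnt)
Step 5: cell (2,1)='F' (+6 fires, +5 burnt)
  -> target ignites at step 5
Step 6: cell (2,1)='.' (+4 fires, +6 burnt)
Step 7: cell (2,1)='.' (+3 fires, +4 burnt)
Step 8: cell (2,1)='.' (+2 fires, +3 burnt)
Step 9: cell (2,1)='.' (+1 fires, +2 burnt)
Step 10: cell (2,1)='.' (+0 fires, +1 burnt)
  fire out at step 10

5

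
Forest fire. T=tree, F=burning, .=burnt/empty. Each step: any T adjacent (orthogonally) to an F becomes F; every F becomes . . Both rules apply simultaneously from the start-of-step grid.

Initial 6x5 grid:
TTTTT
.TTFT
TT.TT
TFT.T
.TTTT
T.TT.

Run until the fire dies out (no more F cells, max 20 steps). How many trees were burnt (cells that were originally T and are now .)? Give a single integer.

Answer: 21

Derivation:
Step 1: +8 fires, +2 burnt (F count now 8)
Step 2: +6 fires, +8 burnt (F count now 6)
Step 3: +4 fires, +6 burnt (F count now 4)
Step 4: +3 fires, +4 burnt (F count now 3)
Step 5: +0 fires, +3 burnt (F count now 0)
Fire out after step 5
Initially T: 22, now '.': 29
Total burnt (originally-T cells now '.'): 21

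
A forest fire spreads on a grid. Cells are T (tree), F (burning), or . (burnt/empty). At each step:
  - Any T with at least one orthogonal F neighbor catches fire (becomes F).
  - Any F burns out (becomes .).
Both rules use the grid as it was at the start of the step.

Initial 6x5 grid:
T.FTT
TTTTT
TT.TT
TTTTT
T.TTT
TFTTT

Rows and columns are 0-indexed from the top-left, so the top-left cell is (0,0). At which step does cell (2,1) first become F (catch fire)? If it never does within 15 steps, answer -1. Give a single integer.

Step 1: cell (2,1)='T' (+4 fires, +2 burnt)
Step 2: cell (2,1)='T' (+6 fires, +4 burnt)
Step 3: cell (2,1)='F' (+8 fires, +6 burnt)
  -> target ignites at step 3
Step 4: cell (2,1)='.' (+6 fires, +8 burnt)
Step 5: cell (2,1)='.' (+1 fires, +6 burnt)
Step 6: cell (2,1)='.' (+0 fires, +1 burnt)
  fire out at step 6

3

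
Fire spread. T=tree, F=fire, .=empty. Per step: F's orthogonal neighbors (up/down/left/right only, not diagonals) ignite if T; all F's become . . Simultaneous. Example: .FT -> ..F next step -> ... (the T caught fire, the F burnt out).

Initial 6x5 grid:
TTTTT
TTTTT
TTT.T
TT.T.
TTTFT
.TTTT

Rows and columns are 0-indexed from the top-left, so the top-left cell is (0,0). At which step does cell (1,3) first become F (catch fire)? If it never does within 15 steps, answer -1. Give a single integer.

Step 1: cell (1,3)='T' (+4 fires, +1 burnt)
Step 2: cell (1,3)='T' (+3 fires, +4 burnt)
Step 3: cell (1,3)='T' (+3 fires, +3 burnt)
Step 4: cell (1,3)='T' (+2 fires, +3 burnt)
Step 5: cell (1,3)='T' (+3 fires, +2 burnt)
Step 6: cell (1,3)='T' (+3 fires, +3 burnt)
Step 7: cell (1,3)='F' (+3 fires, +3 burnt)
  -> target ignites at step 7
Step 8: cell (1,3)='.' (+2 fires, +3 burnt)
Step 9: cell (1,3)='.' (+2 fires, +2 burnt)
Step 10: cell (1,3)='.' (+0 fires, +2 burnt)
  fire out at step 10

7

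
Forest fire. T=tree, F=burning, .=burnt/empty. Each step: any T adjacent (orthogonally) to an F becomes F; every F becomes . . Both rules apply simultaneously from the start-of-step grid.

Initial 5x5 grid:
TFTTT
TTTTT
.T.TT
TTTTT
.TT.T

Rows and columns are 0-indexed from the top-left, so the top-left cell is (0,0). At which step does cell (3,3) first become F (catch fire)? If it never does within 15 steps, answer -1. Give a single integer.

Step 1: cell (3,3)='T' (+3 fires, +1 burnt)
Step 2: cell (3,3)='T' (+4 fires, +3 burnt)
Step 3: cell (3,3)='T' (+3 fires, +4 burnt)
Step 4: cell (3,3)='T' (+5 fires, +3 burnt)
Step 5: cell (3,3)='F' (+3 fires, +5 burnt)
  -> target ignites at step 5
Step 6: cell (3,3)='.' (+1 fires, +3 burnt)
Step 7: cell (3,3)='.' (+1 fires, +1 burnt)
Step 8: cell (3,3)='.' (+0 fires, +1 burnt)
  fire out at step 8

5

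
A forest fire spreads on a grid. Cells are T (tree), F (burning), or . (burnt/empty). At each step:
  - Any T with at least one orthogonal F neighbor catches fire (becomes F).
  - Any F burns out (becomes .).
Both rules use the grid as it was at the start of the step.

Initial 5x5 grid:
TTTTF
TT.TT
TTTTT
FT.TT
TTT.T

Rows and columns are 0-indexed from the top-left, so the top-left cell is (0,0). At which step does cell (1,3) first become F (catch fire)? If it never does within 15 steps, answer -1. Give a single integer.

Step 1: cell (1,3)='T' (+5 fires, +2 burnt)
Step 2: cell (1,3)='F' (+6 fires, +5 burnt)
  -> target ignites at step 2
Step 3: cell (1,3)='.' (+7 fires, +6 burnt)
Step 4: cell (1,3)='.' (+2 fires, +7 burnt)
Step 5: cell (1,3)='.' (+0 fires, +2 burnt)
  fire out at step 5

2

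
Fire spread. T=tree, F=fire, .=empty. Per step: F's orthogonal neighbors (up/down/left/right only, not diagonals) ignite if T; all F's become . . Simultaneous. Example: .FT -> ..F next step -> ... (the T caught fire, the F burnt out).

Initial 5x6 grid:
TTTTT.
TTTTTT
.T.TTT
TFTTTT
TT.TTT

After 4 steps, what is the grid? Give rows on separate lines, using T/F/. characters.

Step 1: 4 trees catch fire, 1 burn out
  TTTTT.
  TTTTTT
  .F.TTT
  F.FTTT
  TF.TTT
Step 2: 3 trees catch fire, 4 burn out
  TTTTT.
  TFTTTT
  ...TTT
  ...FTT
  F..TTT
Step 3: 6 trees catch fire, 3 burn out
  TFTTT.
  F.FTTT
  ...FTT
  ....FT
  ...FTT
Step 4: 6 trees catch fire, 6 burn out
  F.FTT.
  ...FTT
  ....FT
  .....F
  ....FT

F.FTT.
...FTT
....FT
.....F
....FT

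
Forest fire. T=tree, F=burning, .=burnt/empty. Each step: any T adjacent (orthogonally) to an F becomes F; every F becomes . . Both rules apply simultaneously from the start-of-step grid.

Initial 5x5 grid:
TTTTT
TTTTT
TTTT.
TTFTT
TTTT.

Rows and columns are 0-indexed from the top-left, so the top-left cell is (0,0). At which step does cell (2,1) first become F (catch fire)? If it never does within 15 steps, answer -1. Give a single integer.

Step 1: cell (2,1)='T' (+4 fires, +1 burnt)
Step 2: cell (2,1)='F' (+7 fires, +4 burnt)
  -> target ignites at step 2
Step 3: cell (2,1)='.' (+5 fires, +7 burnt)
Step 4: cell (2,1)='.' (+4 fires, +5 burnt)
Step 5: cell (2,1)='.' (+2 fires, +4 burnt)
Step 6: cell (2,1)='.' (+0 fires, +2 burnt)
  fire out at step 6

2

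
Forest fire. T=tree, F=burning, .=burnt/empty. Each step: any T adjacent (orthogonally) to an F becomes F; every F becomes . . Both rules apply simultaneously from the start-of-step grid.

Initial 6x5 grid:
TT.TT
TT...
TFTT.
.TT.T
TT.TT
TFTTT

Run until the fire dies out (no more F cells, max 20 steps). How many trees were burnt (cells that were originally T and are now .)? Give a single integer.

Answer: 18

Derivation:
Step 1: +7 fires, +2 burnt (F count now 7)
Step 2: +6 fires, +7 burnt (F count now 6)
Step 3: +3 fires, +6 burnt (F count now 3)
Step 4: +1 fires, +3 burnt (F count now 1)
Step 5: +1 fires, +1 burnt (F count now 1)
Step 6: +0 fires, +1 burnt (F count now 0)
Fire out after step 6
Initially T: 20, now '.': 28
Total burnt (originally-T cells now '.'): 18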